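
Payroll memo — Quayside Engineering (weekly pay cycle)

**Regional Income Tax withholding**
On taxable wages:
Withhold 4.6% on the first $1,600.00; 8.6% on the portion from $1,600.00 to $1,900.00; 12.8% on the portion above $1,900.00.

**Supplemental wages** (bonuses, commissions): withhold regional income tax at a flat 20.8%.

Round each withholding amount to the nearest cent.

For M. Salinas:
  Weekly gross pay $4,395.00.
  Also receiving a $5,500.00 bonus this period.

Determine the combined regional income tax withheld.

$1,562.76

Regional Income Tax: taxable = $4,395.00
  $99.40 + 12.8% × ($4,395.00 − $1,900.00) = $99.40 + 12.8% × $2,495.00 = $418.76
Supplemental (20.8% flat on bonus): 20.8% × $5,500.00 = $1,144.00
Total regional income tax: $418.76 + $1,144.00 = $1,562.76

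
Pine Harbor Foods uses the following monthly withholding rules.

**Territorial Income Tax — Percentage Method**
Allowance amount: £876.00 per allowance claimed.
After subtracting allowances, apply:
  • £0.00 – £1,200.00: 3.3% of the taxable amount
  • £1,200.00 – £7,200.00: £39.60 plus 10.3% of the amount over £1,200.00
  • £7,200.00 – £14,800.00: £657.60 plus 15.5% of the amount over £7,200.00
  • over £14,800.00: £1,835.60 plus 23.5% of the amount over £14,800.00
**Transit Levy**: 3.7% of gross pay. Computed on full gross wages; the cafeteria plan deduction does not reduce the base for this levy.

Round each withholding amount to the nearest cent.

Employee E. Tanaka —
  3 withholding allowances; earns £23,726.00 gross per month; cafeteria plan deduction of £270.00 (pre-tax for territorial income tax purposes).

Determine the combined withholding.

£4,130.04

Territorial Income Tax: taxable = £23,726.00 − £270.00 − 3×£876.00 = £20,828.00
  £1,835.60 + 23.5% × (£20,828.00 − £14,800.00) = £1,835.60 + 23.5% × £6,028.00 = £3,252.18
Transit Levy: 3.7% × £23,726.00 = £877.86
Total: £3,252.18 + £877.86 = £4,130.04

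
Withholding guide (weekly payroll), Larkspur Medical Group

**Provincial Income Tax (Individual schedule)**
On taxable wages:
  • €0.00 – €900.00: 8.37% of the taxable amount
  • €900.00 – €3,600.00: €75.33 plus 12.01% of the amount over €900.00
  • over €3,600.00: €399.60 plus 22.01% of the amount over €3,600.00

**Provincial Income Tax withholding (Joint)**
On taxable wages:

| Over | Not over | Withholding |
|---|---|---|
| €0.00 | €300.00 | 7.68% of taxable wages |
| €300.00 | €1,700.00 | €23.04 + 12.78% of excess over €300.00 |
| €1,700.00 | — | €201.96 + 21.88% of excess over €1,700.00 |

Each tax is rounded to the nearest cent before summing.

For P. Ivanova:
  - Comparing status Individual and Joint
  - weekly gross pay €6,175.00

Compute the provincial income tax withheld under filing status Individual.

Provincial Income Tax (Individual): taxable = €6,175.00
  €399.60 + 22.01% × (€6,175.00 − €3,600.00) = €399.60 + 22.01% × €2,575.00 = €966.36

€966.36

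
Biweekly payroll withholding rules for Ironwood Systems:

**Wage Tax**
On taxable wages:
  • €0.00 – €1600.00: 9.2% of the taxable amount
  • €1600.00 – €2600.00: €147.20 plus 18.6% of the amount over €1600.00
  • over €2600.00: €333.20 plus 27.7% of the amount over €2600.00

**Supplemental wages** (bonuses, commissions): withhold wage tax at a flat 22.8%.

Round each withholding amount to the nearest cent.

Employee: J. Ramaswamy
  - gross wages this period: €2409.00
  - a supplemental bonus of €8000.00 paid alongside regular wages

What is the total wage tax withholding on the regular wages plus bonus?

Wage Tax: taxable = €2409.00
  €147.20 + 18.6% × (€2409.00 − €1600.00) = €147.20 + 18.6% × €809.00 = €297.67
Supplemental (22.8% flat on bonus): 22.8% × €8000.00 = €1824.00
Total wage tax: €297.67 + €1824.00 = €2121.67

€2121.67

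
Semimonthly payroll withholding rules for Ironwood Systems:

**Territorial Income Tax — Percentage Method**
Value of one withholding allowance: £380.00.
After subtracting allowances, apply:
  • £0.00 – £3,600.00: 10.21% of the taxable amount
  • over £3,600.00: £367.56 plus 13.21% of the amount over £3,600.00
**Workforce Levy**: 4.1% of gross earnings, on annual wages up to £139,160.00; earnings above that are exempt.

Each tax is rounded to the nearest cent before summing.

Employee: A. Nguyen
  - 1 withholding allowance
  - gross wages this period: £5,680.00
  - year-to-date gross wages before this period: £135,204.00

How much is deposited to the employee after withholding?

£4,925.67

Territorial Income Tax: taxable = £5,680.00 − 1×£380.00 = £5,300.00
  £367.56 + 13.21% × (£5,300.00 − £3,600.00) = £367.56 + 13.21% × £1,700.00 = £592.13
Workforce Levy: cap £139,160.00 − YTD £135,204.00 = £3,956.00 subject; 4.1% × £3,956.00 = £162.20
Total withheld: £592.13 + £162.20 = £754.33
Net pay: £5,680.00 − £754.33 = £4,925.67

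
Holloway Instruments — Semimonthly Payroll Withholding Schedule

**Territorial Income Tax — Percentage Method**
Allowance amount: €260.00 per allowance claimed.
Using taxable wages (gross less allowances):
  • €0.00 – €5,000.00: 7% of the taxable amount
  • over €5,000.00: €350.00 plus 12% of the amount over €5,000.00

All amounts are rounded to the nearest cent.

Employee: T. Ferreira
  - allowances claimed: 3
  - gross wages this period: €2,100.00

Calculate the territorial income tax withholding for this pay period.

€92.40

Territorial Income Tax: taxable = €2,100.00 − 3×€260.00 = €1,320.00
  7% × €1,320.00 = €92.40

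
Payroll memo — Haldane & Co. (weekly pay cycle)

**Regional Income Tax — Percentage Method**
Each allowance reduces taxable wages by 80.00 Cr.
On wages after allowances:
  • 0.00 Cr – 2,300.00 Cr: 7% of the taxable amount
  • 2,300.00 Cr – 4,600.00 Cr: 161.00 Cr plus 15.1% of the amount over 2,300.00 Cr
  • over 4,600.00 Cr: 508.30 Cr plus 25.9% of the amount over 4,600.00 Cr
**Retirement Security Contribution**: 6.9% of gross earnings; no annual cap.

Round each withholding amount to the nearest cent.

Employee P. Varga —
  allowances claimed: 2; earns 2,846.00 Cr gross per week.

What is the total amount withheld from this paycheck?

Regional Income Tax: taxable = 2,846.00 Cr − 2×80.00 Cr = 2,686.00 Cr
  161.00 Cr + 15.1% × (2,686.00 Cr − 2,300.00 Cr) = 161.00 Cr + 15.1% × 386.00 Cr = 219.29 Cr
Retirement Security Contribution: 6.9% × 2,846.00 Cr = 196.37 Cr
Total: 219.29 Cr + 196.37 Cr = 415.66 Cr

415.66 Cr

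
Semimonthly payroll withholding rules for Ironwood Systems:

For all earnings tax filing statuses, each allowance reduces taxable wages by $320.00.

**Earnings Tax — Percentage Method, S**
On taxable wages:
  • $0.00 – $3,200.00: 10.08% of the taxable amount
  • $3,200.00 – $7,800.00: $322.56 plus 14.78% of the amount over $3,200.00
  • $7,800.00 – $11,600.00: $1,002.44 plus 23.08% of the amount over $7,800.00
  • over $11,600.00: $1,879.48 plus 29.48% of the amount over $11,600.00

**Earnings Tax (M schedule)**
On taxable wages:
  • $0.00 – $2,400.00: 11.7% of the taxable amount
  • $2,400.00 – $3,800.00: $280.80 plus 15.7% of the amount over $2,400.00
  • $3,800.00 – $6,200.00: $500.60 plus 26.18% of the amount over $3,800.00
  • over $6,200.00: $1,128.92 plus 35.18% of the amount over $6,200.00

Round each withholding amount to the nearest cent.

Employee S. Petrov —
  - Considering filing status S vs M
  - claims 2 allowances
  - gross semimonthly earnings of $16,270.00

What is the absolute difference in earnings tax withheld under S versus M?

Earnings Tax (S): taxable = $16,270.00 − 2×$320.00 = $15,630.00
  $1,879.48 + 29.48% × ($15,630.00 − $11,600.00) = $1,879.48 + 29.48% × $4,030.00 = $3,067.52
Earnings Tax (M): taxable = $16,270.00 − 2×$320.00 = $15,630.00
  $1,128.92 + 35.18% × ($15,630.00 − $6,200.00) = $1,128.92 + 35.18% × $9,430.00 = $4,446.39
Difference: |$3,067.52 − $4,446.39| = $1,378.87 (higher under M)

$1,378.87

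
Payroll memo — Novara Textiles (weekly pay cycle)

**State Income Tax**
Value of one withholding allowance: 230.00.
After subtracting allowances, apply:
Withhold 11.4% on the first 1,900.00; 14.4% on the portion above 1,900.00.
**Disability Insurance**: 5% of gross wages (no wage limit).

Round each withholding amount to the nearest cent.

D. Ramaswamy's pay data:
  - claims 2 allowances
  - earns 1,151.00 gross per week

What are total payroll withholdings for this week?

State Income Tax: taxable = 1,151.00 − 2×230.00 = 691.00
  11.4% × 691.00 = 78.77
Disability Insurance: 5% × 1,151.00 = 57.55
Total: 78.77 + 57.55 = 136.32

136.32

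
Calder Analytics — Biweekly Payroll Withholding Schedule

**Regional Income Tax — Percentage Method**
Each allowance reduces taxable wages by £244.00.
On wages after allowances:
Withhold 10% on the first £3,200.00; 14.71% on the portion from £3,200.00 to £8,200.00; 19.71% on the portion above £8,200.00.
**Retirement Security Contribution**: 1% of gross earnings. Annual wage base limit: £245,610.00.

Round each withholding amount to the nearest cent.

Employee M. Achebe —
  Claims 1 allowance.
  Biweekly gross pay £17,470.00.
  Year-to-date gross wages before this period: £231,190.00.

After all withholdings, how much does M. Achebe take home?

£14,491.28

Regional Income Tax: taxable = £17,470.00 − 1×£244.00 = £17,226.00
  £1,055.50 + 19.71% × (£17,226.00 − £8,200.00) = £1,055.50 + 19.71% × £9,026.00 = £2,834.52
Retirement Security Contribution: cap £245,610.00 − YTD £231,190.00 = £14,420.00 subject; 1% × £14,420.00 = £144.20
Total withheld: £2,834.52 + £144.20 = £2,978.72
Net pay: £17,470.00 − £2,978.72 = £14,491.28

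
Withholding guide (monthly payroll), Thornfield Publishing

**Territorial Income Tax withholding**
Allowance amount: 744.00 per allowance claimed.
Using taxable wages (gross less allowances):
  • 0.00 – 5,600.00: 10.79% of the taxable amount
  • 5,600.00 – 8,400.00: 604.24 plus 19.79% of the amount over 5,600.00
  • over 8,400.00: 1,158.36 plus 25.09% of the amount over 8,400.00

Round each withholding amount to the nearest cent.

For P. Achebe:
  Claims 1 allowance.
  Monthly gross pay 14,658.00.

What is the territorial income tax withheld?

Territorial Income Tax: taxable = 14,658.00 − 1×744.00 = 13,914.00
  1,158.36 + 25.09% × (13,914.00 − 8,400.00) = 1,158.36 + 25.09% × 5,514.00 = 2,541.82

2,541.82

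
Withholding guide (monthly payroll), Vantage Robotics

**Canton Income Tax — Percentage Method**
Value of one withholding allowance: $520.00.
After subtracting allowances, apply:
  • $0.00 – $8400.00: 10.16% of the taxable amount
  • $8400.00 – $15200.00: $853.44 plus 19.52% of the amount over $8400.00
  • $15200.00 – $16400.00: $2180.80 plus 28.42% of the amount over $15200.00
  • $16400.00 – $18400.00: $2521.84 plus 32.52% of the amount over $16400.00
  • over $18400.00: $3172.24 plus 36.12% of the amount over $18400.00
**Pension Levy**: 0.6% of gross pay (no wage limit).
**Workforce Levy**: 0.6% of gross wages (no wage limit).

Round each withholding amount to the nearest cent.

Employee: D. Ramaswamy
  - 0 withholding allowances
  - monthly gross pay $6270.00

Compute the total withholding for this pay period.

Canton Income Tax: taxable = $6270.00
  10.16% × $6270.00 = $637.03
Pension Levy: 0.6% × $6270.00 = $37.62
Workforce Levy: 0.6% × $6270.00 = $37.62
Total: $637.03 + $37.62 + $37.62 = $712.27

$712.27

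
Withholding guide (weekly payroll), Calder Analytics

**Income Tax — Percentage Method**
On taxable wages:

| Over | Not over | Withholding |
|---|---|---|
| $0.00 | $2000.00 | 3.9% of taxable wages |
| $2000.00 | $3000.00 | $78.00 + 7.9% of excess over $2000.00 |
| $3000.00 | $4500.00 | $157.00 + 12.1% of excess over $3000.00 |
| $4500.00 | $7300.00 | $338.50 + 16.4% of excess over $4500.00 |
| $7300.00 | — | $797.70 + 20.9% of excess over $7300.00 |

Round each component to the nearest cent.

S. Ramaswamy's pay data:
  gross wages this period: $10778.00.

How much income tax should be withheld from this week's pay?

$1524.60

Income Tax: taxable = $10778.00
  $797.70 + 20.9% × ($10778.00 − $7300.00) = $797.70 + 20.9% × $3478.00 = $1524.60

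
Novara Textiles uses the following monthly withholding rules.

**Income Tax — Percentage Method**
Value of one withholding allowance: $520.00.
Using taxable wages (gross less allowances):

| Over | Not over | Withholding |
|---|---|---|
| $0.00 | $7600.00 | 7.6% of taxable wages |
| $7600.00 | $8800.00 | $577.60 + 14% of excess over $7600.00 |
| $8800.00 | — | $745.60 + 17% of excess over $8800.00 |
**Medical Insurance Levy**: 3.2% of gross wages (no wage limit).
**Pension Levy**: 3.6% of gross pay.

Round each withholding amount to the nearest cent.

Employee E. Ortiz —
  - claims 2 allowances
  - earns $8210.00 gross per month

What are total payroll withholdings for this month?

Income Tax: taxable = $8210.00 − 2×$520.00 = $7170.00
  7.6% × $7170.00 = $544.92
Medical Insurance Levy: 3.2% × $8210.00 = $262.72
Pension Levy: 3.6% × $8210.00 = $295.56
Total: $544.92 + $262.72 + $295.56 = $1103.20

$1103.20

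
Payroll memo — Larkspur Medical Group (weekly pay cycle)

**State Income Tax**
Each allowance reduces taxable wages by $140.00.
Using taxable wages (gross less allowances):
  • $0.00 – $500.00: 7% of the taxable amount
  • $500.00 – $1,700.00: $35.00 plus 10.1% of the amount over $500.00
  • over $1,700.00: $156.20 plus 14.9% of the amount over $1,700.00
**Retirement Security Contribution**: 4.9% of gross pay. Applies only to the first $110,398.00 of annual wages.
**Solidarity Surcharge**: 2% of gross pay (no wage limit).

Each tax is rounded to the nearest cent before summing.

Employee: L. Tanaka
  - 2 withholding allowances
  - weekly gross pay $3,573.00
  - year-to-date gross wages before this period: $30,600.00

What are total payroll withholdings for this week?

State Income Tax: taxable = $3,573.00 − 2×$140.00 = $3,293.00
  $156.20 + 14.9% × ($3,293.00 − $1,700.00) = $156.20 + 14.9% × $1,593.00 = $393.56
Retirement Security Contribution: 4.9% × $3,573.00 = $175.08
Solidarity Surcharge: 2% × $3,573.00 = $71.46
Total: $393.56 + $175.08 + $71.46 = $640.10

$640.10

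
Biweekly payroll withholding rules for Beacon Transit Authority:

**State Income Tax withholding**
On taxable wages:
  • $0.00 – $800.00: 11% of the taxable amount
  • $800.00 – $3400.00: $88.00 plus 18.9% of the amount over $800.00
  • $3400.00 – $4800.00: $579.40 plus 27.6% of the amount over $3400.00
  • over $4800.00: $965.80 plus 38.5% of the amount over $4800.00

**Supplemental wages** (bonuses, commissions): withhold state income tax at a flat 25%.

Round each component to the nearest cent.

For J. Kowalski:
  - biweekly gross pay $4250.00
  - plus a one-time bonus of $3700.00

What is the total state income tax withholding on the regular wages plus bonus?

$1739.00

State Income Tax: taxable = $4250.00
  $579.40 + 27.6% × ($4250.00 − $3400.00) = $579.40 + 27.6% × $850.00 = $814.00
Supplemental (25% flat on bonus): 25% × $3700.00 = $925.00
Total state income tax: $814.00 + $925.00 = $1739.00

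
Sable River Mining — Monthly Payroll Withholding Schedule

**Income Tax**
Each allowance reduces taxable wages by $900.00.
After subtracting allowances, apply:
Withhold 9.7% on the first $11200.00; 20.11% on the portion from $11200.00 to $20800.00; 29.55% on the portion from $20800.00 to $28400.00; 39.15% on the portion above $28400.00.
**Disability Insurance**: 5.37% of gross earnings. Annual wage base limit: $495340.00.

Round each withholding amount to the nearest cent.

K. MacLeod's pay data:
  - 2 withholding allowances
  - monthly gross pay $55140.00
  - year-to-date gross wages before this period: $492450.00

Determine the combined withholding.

Income Tax: taxable = $55140.00 − 2×$900.00 = $53340.00
  $5262.76 + 39.15% × ($53340.00 − $28400.00) = $5262.76 + 39.15% × $24940.00 = $15026.77
Disability Insurance: cap $495340.00 − YTD $492450.00 = $2890.00 subject; 5.37% × $2890.00 = $155.19
Total: $15026.77 + $155.19 = $15181.96

$15181.96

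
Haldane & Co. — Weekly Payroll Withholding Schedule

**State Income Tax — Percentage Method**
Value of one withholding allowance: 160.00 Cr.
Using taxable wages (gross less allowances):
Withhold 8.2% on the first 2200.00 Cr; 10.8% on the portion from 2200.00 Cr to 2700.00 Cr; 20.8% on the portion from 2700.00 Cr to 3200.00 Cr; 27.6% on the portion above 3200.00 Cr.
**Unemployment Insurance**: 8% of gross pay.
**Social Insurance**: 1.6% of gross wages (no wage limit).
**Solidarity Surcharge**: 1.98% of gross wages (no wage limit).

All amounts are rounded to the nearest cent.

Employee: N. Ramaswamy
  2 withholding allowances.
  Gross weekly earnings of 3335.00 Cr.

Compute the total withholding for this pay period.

State Income Tax: taxable = 3335.00 Cr − 2×160.00 Cr = 3015.00 Cr
  234.40 Cr + 20.8% × (3015.00 Cr − 2700.00 Cr) = 234.40 Cr + 20.8% × 315.00 Cr = 299.92 Cr
Unemployment Insurance: 8% × 3335.00 Cr = 266.80 Cr
Social Insurance: 1.6% × 3335.00 Cr = 53.36 Cr
Solidarity Surcharge: 1.98% × 3335.00 Cr = 66.03 Cr
Total: 299.92 Cr + 266.80 Cr + 53.36 Cr + 66.03 Cr = 686.11 Cr

686.11 Cr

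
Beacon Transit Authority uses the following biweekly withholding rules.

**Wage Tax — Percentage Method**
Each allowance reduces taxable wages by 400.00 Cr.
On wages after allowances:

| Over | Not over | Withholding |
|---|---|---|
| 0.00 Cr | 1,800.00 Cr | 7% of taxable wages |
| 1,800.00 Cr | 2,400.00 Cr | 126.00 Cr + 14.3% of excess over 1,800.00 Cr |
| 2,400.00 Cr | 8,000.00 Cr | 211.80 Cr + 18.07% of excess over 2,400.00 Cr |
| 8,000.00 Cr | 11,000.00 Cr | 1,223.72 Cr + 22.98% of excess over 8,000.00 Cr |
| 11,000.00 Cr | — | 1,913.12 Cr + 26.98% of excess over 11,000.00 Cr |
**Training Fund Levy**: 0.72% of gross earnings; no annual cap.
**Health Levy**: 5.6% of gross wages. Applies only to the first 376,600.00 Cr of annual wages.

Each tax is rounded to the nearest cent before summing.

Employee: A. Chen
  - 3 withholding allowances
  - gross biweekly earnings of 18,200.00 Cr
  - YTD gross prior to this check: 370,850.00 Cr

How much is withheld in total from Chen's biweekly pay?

Wage Tax: taxable = 18,200.00 Cr − 3×400.00 Cr = 17,000.00 Cr
  1,913.12 Cr + 26.98% × (17,000.00 Cr − 11,000.00 Cr) = 1,913.12 Cr + 26.98% × 6,000.00 Cr = 3,531.92 Cr
Training Fund Levy: 0.72% × 18,200.00 Cr = 131.04 Cr
Health Levy: cap 376,600.00 Cr − YTD 370,850.00 Cr = 5,750.00 Cr subject; 5.6% × 5,750.00 Cr = 322.00 Cr
Total: 3,531.92 Cr + 131.04 Cr + 322.00 Cr = 3,984.96 Cr

3,984.96 Cr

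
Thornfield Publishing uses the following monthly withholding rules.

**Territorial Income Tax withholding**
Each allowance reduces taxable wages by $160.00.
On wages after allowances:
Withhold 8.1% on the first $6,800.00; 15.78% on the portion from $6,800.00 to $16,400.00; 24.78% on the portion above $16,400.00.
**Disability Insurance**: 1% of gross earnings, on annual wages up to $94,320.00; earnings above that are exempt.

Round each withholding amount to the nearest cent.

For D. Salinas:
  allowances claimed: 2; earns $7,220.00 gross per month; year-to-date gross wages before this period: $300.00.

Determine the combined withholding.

Territorial Income Tax: taxable = $7,220.00 − 2×$160.00 = $6,900.00
  $550.80 + 15.78% × ($6,900.00 − $6,800.00) = $550.80 + 15.78% × $100.00 = $566.58
Disability Insurance: 1% × $7,220.00 = $72.20
Total: $566.58 + $72.20 = $638.78

$638.78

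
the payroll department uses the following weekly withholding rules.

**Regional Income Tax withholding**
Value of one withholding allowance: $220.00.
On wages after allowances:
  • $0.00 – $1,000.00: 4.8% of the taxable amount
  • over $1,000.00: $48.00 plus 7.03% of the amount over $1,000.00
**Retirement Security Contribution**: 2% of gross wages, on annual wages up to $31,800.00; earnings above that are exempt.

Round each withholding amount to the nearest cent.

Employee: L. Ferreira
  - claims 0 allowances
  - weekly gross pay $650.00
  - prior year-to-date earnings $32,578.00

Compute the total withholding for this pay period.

$31.20

Regional Income Tax: taxable = $650.00
  4.8% × $650.00 = $31.20
Retirement Security Contribution: YTD $32,578.00 ≥ cap $31,800.00 → $0.00
Total: $31.20 + $0.00 = $31.20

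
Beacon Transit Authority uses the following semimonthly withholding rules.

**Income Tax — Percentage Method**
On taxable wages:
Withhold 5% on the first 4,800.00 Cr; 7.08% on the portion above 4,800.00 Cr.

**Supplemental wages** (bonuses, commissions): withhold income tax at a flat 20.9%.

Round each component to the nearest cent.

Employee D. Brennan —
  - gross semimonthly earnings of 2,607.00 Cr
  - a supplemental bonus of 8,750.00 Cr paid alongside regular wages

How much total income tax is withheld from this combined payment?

Income Tax: taxable = 2,607.00 Cr
  5% × 2,607.00 Cr = 130.35 Cr
Supplemental (20.9% flat on bonus): 20.9% × 8,750.00 Cr = 1,828.75 Cr
Total income tax: 130.35 Cr + 1,828.75 Cr = 1,959.10 Cr

1,959.10 Cr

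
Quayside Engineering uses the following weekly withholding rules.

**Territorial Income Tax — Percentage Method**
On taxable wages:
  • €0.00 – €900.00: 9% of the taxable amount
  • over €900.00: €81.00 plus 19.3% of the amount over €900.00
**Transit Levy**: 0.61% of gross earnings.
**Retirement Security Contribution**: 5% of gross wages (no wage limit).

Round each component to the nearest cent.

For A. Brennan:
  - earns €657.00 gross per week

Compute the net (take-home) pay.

€561.01

Territorial Income Tax: taxable = €657.00
  9% × €657.00 = €59.13
Transit Levy: 0.61% × €657.00 = €4.01
Retirement Security Contribution: 5% × €657.00 = €32.85
Total withheld: €59.13 + €4.01 + €32.85 = €95.99
Net pay: €657.00 − €95.99 = €561.01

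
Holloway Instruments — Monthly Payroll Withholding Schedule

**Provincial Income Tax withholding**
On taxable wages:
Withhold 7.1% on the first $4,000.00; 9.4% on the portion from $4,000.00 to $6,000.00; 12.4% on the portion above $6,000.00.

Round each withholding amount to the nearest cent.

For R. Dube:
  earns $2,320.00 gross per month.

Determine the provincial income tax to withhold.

$164.72

Provincial Income Tax: taxable = $2,320.00
  7.1% × $2,320.00 = $164.72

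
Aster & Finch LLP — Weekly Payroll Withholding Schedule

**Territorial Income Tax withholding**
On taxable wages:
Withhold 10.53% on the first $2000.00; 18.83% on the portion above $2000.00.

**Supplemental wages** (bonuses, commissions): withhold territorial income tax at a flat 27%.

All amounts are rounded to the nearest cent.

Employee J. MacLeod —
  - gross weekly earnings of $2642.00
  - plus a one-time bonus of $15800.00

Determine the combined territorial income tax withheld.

$4597.49

Territorial Income Tax: taxable = $2642.00
  $210.60 + 18.83% × ($2642.00 − $2000.00) = $210.60 + 18.83% × $642.00 = $331.49
Supplemental (27% flat on bonus): 27% × $15800.00 = $4266.00
Total territorial income tax: $331.49 + $4266.00 = $4597.49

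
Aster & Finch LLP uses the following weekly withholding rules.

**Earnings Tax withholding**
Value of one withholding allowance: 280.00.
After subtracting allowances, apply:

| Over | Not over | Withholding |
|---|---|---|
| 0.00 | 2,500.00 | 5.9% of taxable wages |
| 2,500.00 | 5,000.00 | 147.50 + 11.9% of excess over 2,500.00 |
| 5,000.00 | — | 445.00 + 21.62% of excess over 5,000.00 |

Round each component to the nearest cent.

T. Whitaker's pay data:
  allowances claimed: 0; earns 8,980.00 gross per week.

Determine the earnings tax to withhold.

Earnings Tax: taxable = 8,980.00
  445.00 + 21.62% × (8,980.00 − 5,000.00) = 445.00 + 21.62% × 3,980.00 = 1,305.48

1,305.48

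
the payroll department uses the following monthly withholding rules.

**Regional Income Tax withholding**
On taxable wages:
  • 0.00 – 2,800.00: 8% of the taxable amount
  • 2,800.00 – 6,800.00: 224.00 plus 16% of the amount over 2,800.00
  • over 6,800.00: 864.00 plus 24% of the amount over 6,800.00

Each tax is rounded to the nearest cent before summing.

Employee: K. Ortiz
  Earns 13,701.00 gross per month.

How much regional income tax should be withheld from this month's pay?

2,520.24

Regional Income Tax: taxable = 13,701.00
  864.00 + 24% × (13,701.00 − 6,800.00) = 864.00 + 24% × 6,901.00 = 2,520.24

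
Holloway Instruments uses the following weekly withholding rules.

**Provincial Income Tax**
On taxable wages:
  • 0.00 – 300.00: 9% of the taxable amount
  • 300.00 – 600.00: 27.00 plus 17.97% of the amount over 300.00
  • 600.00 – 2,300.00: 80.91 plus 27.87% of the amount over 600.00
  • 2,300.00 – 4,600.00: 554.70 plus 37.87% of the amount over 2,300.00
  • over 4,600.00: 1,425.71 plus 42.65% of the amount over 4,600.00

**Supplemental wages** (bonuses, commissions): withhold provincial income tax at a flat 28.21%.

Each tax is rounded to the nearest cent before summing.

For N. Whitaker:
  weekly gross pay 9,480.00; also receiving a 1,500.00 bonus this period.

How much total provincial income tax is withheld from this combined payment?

3,930.18

Provincial Income Tax: taxable = 9,480.00
  1,425.71 + 42.65% × (9,480.00 − 4,600.00) = 1,425.71 + 42.65% × 4,880.00 = 3,507.03
Supplemental (28.21% flat on bonus): 28.21% × 1,500.00 = 423.15
Total provincial income tax: 3,507.03 + 423.15 = 3,930.18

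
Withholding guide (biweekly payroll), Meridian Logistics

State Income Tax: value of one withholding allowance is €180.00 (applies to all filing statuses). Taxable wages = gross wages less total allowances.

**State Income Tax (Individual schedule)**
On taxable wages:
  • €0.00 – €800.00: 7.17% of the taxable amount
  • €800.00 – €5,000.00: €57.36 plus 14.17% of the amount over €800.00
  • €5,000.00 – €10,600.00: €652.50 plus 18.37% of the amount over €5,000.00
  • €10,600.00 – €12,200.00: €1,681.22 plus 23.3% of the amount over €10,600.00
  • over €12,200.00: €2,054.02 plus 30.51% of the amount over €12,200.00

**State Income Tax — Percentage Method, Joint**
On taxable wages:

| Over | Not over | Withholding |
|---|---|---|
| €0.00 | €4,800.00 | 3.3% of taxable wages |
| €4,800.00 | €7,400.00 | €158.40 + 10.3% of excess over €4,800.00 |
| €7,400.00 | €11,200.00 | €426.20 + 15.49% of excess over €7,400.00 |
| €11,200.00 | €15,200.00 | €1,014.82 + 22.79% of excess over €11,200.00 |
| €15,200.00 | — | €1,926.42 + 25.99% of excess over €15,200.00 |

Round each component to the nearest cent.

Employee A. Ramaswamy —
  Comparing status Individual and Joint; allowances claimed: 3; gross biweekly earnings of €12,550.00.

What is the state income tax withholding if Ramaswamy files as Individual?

State Income Tax (Individual): taxable = €12,550.00 − 3×€180.00 = €12,010.00
  €1,681.22 + 23.3% × (€12,010.00 − €10,600.00) = €1,681.22 + 23.3% × €1,410.00 = €2,009.75

€2,009.75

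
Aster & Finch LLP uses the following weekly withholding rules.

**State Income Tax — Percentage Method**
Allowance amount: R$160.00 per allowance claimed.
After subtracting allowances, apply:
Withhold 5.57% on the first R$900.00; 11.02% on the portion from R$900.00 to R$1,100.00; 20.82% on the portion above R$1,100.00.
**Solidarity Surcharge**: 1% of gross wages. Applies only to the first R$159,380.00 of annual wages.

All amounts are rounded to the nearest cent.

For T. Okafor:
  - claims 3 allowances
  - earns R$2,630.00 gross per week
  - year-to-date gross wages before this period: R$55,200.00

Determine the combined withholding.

R$317.08

State Income Tax: taxable = R$2,630.00 − 3×R$160.00 = R$2,150.00
  R$72.17 + 20.82% × (R$2,150.00 − R$1,100.00) = R$72.17 + 20.82% × R$1,050.00 = R$290.78
Solidarity Surcharge: 1% × R$2,630.00 = R$26.30
Total: R$290.78 + R$26.30 = R$317.08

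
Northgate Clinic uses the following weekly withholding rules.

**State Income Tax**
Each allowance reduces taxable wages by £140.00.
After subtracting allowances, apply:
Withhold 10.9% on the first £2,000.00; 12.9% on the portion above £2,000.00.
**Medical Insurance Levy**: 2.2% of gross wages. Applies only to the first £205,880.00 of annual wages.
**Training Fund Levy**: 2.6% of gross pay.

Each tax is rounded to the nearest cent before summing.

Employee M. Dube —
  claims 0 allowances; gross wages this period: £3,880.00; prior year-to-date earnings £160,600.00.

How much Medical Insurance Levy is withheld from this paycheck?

Medical Insurance Levy: 2.2% × £3,880.00 = £85.36

£85.36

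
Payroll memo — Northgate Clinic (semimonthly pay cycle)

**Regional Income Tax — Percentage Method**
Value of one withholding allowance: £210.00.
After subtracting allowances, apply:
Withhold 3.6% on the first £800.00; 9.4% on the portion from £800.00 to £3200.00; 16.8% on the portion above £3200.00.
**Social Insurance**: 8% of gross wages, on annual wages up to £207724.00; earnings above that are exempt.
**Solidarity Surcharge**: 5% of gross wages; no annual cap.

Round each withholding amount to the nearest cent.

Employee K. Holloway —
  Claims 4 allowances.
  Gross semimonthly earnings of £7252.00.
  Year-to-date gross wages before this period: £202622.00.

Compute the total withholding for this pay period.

Regional Income Tax: taxable = £7252.00 − 4×£210.00 = £6412.00
  £254.40 + 16.8% × (£6412.00 − £3200.00) = £254.40 + 16.8% × £3212.00 = £794.02
Social Insurance: cap £207724.00 − YTD £202622.00 = £5102.00 subject; 8% × £5102.00 = £408.16
Solidarity Surcharge: 5% × £7252.00 = £362.60
Total: £794.02 + £408.16 + £362.60 = £1564.78

£1564.78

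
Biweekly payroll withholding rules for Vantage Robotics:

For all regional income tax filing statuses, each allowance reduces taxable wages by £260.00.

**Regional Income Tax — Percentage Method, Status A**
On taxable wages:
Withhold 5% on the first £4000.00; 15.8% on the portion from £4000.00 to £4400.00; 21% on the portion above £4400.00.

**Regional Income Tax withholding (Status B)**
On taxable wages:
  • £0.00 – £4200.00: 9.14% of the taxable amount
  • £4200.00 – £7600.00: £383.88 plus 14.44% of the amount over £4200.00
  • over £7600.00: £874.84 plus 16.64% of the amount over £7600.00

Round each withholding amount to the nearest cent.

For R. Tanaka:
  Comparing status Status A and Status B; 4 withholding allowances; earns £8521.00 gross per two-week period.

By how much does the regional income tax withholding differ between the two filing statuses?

Regional Income Tax (Status A): taxable = £8521.00 − 4×£260.00 = £7481.00
  £263.20 + 21% × (£7481.00 − £4400.00) = £263.20 + 21% × £3081.00 = £910.21
Regional Income Tax (Status B): taxable = £8521.00 − 4×£260.00 = £7481.00
  £383.88 + 14.44% × (£7481.00 − £4200.00) = £383.88 + 14.44% × £3281.00 = £857.66
Difference: |£910.21 − £857.66| = £52.55 (higher under Status A)

£52.55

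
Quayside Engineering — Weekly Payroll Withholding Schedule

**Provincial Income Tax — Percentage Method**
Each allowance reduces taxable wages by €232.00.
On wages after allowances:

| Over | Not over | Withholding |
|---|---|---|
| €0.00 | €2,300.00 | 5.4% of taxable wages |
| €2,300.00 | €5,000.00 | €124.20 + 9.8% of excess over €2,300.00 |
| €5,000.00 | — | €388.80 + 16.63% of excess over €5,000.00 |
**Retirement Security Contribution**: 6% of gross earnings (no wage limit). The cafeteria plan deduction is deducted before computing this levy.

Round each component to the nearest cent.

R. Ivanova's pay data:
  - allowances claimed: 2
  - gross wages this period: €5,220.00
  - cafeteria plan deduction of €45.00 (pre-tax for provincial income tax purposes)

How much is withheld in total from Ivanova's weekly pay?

€670.98

Provincial Income Tax: taxable = €5,220.00 − €45.00 − 2×€232.00 = €4,711.00
  €124.20 + 9.8% × (€4,711.00 − €2,300.00) = €124.20 + 9.8% × €2,411.00 = €360.48
Retirement Security Contribution: 6% × €5,175.00 = €310.50
Total: €360.48 + €310.50 = €670.98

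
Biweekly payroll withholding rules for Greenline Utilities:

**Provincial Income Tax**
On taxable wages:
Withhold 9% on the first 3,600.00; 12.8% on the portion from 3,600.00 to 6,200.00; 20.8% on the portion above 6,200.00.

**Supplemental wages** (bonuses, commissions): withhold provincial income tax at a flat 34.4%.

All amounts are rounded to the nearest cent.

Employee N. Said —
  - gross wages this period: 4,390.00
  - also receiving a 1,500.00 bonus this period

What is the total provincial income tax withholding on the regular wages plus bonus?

941.12

Provincial Income Tax: taxable = 4,390.00
  324.00 + 12.8% × (4,390.00 − 3,600.00) = 324.00 + 12.8% × 790.00 = 425.12
Supplemental (34.4% flat on bonus): 34.4% × 1,500.00 = 516.00
Total provincial income tax: 425.12 + 516.00 = 941.12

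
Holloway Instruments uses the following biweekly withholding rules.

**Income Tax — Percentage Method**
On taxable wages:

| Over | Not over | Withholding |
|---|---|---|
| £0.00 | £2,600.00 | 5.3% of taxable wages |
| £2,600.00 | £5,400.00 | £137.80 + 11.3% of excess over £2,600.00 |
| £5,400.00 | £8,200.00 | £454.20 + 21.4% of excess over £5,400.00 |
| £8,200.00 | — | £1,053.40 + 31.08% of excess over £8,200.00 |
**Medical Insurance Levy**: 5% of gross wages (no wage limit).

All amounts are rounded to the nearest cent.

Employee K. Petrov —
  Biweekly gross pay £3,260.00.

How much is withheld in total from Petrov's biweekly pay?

£375.38

Income Tax: taxable = £3,260.00
  £137.80 + 11.3% × (£3,260.00 − £2,600.00) = £137.80 + 11.3% × £660.00 = £212.38
Medical Insurance Levy: 5% × £3,260.00 = £163.00
Total: £212.38 + £163.00 = £375.38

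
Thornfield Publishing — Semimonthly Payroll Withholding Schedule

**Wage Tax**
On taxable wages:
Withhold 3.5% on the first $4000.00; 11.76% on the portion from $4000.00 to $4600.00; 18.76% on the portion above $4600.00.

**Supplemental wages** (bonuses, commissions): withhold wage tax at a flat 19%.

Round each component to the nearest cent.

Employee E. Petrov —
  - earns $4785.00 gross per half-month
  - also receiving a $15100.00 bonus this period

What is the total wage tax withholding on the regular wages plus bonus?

$3114.27

Wage Tax: taxable = $4785.00
  $210.56 + 18.76% × ($4785.00 − $4600.00) = $210.56 + 18.76% × $185.00 = $245.27
Supplemental (19% flat on bonus): 19% × $15100.00 = $2869.00
Total wage tax: $245.27 + $2869.00 = $3114.27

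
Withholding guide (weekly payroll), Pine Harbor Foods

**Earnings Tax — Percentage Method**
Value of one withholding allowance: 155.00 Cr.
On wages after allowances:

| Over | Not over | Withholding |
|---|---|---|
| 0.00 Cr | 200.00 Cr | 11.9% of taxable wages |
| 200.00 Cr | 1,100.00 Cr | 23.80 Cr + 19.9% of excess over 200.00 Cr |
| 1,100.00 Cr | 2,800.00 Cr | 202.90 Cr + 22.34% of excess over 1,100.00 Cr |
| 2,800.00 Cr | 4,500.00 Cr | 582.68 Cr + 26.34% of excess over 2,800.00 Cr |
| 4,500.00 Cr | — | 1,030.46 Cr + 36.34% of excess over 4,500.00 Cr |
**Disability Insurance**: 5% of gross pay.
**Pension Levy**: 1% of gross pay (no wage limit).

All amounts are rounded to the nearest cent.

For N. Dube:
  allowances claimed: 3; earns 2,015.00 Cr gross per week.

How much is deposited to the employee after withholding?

Earnings Tax: taxable = 2,015.00 Cr − 3×155.00 Cr = 1,550.00 Cr
  202.90 Cr + 22.34% × (1,550.00 Cr − 1,100.00 Cr) = 202.90 Cr + 22.34% × 450.00 Cr = 303.43 Cr
Disability Insurance: 5% × 2,015.00 Cr = 100.75 Cr
Pension Levy: 1% × 2,015.00 Cr = 20.15 Cr
Total withheld: 303.43 Cr + 100.75 Cr + 20.15 Cr = 424.33 Cr
Net pay: 2,015.00 Cr − 424.33 Cr = 1,590.67 Cr

1,590.67 Cr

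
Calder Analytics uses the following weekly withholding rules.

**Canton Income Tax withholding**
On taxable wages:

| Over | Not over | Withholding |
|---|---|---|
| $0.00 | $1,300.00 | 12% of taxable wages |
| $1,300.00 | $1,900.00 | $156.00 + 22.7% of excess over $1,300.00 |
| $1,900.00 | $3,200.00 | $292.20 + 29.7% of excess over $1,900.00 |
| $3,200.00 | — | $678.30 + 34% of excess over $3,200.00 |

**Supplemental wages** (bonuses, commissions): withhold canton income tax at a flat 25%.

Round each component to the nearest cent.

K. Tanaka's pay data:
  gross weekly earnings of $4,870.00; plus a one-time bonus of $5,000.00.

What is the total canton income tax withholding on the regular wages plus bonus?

Canton Income Tax: taxable = $4,870.00
  $678.30 + 34% × ($4,870.00 − $3,200.00) = $678.30 + 34% × $1,670.00 = $1,246.10
Supplemental (25% flat on bonus): 25% × $5,000.00 = $1,250.00
Total canton income tax: $1,246.10 + $1,250.00 = $2,496.10

$2,496.10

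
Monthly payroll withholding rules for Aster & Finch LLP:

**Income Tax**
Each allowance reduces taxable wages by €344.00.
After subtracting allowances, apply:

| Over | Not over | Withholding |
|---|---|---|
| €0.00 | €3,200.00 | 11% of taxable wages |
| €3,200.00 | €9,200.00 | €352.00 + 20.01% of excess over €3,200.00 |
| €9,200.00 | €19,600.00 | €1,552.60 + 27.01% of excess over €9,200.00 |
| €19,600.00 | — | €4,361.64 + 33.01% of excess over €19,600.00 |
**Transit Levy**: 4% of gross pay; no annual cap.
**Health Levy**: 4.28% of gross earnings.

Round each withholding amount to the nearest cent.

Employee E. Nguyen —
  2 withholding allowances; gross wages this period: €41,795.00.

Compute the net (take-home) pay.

Income Tax: taxable = €41,795.00 − 2×€344.00 = €41,107.00
  €4,361.64 + 33.01% × (€41,107.00 − €19,600.00) = €4,361.64 + 33.01% × €21,507.00 = €11,461.10
Transit Levy: 4% × €41,795.00 = €1,671.80
Health Levy: 4.28% × €41,795.00 = €1,788.83
Total withheld: €11,461.10 + €1,671.80 + €1,788.83 = €14,921.73
Net pay: €41,795.00 − €14,921.73 = €26,873.27

€26,873.27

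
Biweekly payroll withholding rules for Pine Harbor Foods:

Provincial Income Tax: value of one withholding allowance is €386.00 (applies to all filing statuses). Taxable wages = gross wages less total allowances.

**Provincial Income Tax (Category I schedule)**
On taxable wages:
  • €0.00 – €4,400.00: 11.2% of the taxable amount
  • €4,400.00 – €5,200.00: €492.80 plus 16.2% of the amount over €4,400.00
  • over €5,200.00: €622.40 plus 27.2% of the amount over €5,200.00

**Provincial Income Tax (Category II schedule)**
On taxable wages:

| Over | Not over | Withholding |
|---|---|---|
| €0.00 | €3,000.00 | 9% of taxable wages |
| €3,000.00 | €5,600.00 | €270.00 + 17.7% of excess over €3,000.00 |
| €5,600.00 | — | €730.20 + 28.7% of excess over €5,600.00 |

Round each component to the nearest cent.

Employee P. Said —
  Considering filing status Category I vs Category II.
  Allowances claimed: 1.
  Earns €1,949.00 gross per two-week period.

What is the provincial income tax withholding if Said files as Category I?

Provincial Income Tax (Category I): taxable = €1,949.00 − 1×€386.00 = €1,563.00
  11.2% × €1,563.00 = €175.06

€175.06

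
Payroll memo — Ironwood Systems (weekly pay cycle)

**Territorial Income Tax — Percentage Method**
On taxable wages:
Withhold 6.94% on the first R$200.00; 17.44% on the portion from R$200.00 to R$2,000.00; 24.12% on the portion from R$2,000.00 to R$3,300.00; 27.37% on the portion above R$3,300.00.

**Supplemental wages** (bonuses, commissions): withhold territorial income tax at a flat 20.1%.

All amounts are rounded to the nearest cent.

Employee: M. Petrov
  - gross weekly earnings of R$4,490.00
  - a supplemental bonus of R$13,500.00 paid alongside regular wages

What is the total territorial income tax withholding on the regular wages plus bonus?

R$3,680.56

Territorial Income Tax: taxable = R$4,490.00
  R$641.36 + 27.37% × (R$4,490.00 − R$3,300.00) = R$641.36 + 27.37% × R$1,190.00 = R$967.06
Supplemental (20.1% flat on bonus): 20.1% × R$13,500.00 = R$2,713.50
Total territorial income tax: R$967.06 + R$2,713.50 = R$3,680.56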